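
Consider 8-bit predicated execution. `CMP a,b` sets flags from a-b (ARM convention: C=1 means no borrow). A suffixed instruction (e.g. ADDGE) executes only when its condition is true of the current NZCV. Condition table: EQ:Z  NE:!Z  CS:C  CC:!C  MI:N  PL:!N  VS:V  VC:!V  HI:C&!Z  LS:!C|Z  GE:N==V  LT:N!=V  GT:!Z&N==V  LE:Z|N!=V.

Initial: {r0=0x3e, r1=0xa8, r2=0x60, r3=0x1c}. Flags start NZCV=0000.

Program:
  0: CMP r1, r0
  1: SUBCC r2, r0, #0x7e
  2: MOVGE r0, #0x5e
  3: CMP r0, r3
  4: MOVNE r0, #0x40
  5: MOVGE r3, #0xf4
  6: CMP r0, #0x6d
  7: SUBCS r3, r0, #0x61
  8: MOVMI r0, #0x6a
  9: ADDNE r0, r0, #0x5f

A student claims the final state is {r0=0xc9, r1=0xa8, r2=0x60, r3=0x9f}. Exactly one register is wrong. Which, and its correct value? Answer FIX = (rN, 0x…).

FIX = (r3, 0xf4)

[0] flags=0011 → (cmp)
[1] flags=0011 CC?F → skip
[2] flags=0011 GE?F → skip
[3] flags=0010 → (cmp)
[4] flags=0010 NE?T → r0=0x40
[5] flags=0010 GE?T → r3=0xf4
[6] flags=1000 → (cmp)
[7] flags=1000 CS?F → skip
[8] flags=1000 MI?T → r0=0x6a
[9] flags=1000 NE?T → r0=0xc9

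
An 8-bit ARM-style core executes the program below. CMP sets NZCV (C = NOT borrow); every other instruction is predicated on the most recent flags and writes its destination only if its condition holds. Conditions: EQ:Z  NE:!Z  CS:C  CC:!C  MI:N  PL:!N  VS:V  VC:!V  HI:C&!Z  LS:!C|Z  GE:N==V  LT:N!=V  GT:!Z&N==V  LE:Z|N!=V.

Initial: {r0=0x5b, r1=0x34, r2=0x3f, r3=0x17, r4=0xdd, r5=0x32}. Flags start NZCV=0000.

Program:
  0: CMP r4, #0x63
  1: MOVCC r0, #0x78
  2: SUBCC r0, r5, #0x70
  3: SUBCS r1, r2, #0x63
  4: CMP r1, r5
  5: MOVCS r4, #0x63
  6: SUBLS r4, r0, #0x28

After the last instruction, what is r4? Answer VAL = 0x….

VAL = 0x63

[0] flags=0011 → (cmp)
[1] flags=0011 CC?F → skip
[2] flags=0011 CC?F → skip
[3] flags=0011 CS?T → r1=0xdc
[4] flags=1010 → (cmp)
[5] flags=1010 CS?T → r4=0x63
[6] flags=1010 LS?F → skip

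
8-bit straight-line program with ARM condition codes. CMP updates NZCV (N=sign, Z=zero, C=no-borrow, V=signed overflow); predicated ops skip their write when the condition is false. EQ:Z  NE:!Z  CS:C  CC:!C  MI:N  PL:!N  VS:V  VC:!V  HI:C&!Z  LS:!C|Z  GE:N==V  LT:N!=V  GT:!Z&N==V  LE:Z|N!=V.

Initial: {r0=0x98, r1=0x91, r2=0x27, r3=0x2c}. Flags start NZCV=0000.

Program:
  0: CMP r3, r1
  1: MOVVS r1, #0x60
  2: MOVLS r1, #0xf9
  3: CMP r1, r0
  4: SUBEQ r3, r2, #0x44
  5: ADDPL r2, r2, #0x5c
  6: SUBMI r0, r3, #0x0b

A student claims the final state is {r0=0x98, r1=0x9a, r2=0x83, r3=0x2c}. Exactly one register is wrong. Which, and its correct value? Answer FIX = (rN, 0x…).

[0] flags=1001 → (cmp)
[1] flags=1001 VS?T → r1=0x60
[2] flags=1001 LS?T → r1=0xf9
[3] flags=0010 → (cmp)
[4] flags=0010 EQ?F → skip
[5] flags=0010 PL?T → r2=0x83
[6] flags=0010 MI?F → skip

FIX = (r1, 0xf9)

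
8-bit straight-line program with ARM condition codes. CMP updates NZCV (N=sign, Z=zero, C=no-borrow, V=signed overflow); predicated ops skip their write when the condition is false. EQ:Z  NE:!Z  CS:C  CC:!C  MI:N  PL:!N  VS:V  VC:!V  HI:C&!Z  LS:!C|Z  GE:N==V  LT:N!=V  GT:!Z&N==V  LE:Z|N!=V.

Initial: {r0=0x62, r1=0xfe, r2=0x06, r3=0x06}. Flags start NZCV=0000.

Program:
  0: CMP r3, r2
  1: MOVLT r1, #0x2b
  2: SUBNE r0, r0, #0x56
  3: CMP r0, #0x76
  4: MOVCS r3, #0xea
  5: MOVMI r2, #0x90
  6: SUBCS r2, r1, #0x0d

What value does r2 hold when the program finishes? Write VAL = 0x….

[0] flags=0110 → (cmp)
[1] flags=0110 LT?F → skip
[2] flags=0110 NE?F → skip
[3] flags=1000 → (cmp)
[4] flags=1000 CS?F → skip
[5] flags=1000 MI?T → r2=0x90
[6] flags=1000 CS?F → skip

VAL = 0x90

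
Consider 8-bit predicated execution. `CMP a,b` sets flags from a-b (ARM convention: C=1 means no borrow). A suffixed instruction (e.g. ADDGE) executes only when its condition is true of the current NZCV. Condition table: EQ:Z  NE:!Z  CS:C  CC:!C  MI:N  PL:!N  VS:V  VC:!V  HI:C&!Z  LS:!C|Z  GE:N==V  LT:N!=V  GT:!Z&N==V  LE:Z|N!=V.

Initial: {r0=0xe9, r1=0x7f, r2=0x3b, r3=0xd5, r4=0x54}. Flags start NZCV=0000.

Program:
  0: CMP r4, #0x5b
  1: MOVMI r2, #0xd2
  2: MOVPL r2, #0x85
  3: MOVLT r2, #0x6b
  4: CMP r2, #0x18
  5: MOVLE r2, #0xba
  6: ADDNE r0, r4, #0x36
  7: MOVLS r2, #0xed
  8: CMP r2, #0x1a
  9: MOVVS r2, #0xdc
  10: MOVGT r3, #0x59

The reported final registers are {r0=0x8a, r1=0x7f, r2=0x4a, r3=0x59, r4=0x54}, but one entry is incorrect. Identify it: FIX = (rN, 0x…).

[0] flags=1000 → (cmp)
[1] flags=1000 MI?T → r2=0xd2
[2] flags=1000 PL?F → skip
[3] flags=1000 LT?T → r2=0x6b
[4] flags=0010 → (cmp)
[5] flags=0010 LE?F → skip
[6] flags=0010 NE?T → r0=0x8a
[7] flags=0010 LS?F → skip
[8] flags=0010 → (cmp)
[9] flags=0010 VS?F → skip
[10] flags=0010 GT?T → r3=0x59

FIX = (r2, 0x6b)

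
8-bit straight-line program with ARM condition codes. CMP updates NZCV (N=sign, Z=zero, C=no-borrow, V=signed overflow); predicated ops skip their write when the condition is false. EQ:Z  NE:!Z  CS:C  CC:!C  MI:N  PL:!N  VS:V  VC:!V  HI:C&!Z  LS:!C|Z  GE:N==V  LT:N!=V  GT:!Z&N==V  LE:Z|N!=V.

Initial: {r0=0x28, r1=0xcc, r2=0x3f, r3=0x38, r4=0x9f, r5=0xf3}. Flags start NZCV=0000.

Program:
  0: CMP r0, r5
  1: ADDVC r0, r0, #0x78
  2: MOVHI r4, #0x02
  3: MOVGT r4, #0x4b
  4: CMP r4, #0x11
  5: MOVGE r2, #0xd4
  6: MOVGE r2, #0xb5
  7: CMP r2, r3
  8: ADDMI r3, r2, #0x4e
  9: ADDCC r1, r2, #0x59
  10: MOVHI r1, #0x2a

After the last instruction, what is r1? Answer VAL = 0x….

[0] flags=0000 → (cmp)
[1] flags=0000 VC?T → r0=0xa0
[2] flags=0000 HI?F → skip
[3] flags=0000 GT?T → r4=0x4b
[4] flags=0010 → (cmp)
[5] flags=0010 GE?T → r2=0xd4
[6] flags=0010 GE?T → r2=0xb5
[7] flags=0011 → (cmp)
[8] flags=0011 MI?F → skip
[9] flags=0011 CC?F → skip
[10] flags=0011 HI?T → r1=0x2a

VAL = 0x2a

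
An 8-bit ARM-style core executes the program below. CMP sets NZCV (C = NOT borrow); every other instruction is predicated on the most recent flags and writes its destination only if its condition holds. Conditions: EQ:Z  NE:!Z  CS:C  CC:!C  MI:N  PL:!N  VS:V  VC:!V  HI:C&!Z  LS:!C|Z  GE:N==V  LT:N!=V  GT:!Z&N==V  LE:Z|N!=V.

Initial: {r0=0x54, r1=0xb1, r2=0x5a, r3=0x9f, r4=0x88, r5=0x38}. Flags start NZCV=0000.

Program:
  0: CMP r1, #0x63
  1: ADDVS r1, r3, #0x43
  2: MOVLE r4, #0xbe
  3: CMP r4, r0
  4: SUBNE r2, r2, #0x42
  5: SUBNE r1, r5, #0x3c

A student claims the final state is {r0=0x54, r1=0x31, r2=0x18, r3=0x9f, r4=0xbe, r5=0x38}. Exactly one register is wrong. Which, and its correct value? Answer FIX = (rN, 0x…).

FIX = (r1, 0xfc)

0: ✓ CMP  NZCV=0011
1: ✓ ADDVS  r1←0xe2
2: ✓ MOVLE  r4←0xbe
3: ✓ CMP  NZCV=0011
4: ✓ SUBNE  r2←0x18
5: ✓ SUBNE  r1←0xfc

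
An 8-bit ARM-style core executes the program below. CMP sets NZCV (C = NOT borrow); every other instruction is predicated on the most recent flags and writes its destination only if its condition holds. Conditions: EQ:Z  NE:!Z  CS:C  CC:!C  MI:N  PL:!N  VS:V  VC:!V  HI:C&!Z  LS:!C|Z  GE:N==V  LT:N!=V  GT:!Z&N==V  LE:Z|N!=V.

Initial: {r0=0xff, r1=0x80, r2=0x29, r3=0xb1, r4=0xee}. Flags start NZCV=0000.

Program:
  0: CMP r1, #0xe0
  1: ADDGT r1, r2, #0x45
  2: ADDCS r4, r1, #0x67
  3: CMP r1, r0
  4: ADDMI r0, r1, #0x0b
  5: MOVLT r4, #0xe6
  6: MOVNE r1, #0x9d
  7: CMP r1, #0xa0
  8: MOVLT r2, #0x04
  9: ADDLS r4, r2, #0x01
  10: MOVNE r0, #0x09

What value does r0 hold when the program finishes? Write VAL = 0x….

0: ✓ CMP  NZCV=1000
1: · ADDGT
2: · ADDCS
3: ✓ CMP  NZCV=1000
4: ✓ ADDMI  r0←0x8b
5: ✓ MOVLT  r4←0xe6
6: ✓ MOVNE  r1←0x9d
7: ✓ CMP  NZCV=1000
8: ✓ MOVLT  r2←0x04
9: ✓ ADDLS  r4←0x05
10: ✓ MOVNE  r0←0x09

VAL = 0x09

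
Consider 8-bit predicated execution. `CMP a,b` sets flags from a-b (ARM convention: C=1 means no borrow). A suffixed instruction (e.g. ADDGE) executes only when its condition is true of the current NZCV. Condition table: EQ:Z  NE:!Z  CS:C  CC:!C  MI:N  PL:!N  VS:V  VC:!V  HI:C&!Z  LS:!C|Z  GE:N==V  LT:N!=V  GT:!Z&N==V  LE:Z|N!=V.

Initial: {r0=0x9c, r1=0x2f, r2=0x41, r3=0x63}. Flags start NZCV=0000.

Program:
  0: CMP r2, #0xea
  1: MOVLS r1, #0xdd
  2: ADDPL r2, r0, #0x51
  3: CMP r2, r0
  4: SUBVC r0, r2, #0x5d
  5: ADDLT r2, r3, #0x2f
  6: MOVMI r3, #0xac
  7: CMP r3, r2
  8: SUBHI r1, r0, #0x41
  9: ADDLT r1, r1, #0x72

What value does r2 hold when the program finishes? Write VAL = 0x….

[0] flags=0000 → (cmp)
[1] flags=0000 LS?T → r1=0xdd
[2] flags=0000 PL?T → r2=0xed
[3] flags=0010 → (cmp)
[4] flags=0010 VC?T → r0=0x90
[5] flags=0010 LT?F → skip
[6] flags=0010 MI?F → skip
[7] flags=0000 → (cmp)
[8] flags=0000 HI?F → skip
[9] flags=0000 LT?F → skip

VAL = 0xed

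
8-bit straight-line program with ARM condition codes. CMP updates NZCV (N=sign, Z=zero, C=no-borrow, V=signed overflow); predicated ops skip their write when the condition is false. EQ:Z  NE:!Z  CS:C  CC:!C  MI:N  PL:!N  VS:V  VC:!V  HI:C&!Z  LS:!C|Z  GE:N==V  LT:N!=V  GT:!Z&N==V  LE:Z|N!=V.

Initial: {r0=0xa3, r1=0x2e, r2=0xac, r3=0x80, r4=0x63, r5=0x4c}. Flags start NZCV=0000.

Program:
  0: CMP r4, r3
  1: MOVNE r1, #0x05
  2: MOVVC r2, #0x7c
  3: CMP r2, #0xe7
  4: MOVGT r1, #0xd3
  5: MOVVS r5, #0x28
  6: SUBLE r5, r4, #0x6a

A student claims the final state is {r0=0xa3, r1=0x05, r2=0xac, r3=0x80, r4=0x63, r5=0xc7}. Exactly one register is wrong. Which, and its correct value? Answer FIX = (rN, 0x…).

[0] flags=1001 → (cmp)
[1] flags=1001 NE?T → r1=0x05
[2] flags=1001 VC?F → skip
[3] flags=1000 → (cmp)
[4] flags=1000 GT?F → skip
[5] flags=1000 VS?F → skip
[6] flags=1000 LE?T → r5=0xf9

FIX = (r5, 0xf9)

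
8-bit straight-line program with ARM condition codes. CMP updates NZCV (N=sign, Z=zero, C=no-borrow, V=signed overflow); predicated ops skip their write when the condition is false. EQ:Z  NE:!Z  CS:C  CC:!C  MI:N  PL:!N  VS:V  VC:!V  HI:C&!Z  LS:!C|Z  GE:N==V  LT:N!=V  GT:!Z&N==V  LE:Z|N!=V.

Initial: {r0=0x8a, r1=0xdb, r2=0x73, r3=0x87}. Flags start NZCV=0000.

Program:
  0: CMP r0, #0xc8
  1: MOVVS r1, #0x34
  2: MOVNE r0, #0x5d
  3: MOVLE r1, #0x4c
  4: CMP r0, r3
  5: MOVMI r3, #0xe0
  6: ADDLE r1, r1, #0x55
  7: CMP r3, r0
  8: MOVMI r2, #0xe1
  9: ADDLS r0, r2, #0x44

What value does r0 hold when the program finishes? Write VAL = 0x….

0: ✓ CMP  NZCV=1000
1: · MOVVS
2: ✓ MOVNE  r0←0x5d
3: ✓ MOVLE  r1←0x4c
4: ✓ CMP  NZCV=1001
5: ✓ MOVMI  r3←0xe0
6: · ADDLE
7: ✓ CMP  NZCV=1010
8: ✓ MOVMI  r2←0xe1
9: · ADDLS

VAL = 0x5d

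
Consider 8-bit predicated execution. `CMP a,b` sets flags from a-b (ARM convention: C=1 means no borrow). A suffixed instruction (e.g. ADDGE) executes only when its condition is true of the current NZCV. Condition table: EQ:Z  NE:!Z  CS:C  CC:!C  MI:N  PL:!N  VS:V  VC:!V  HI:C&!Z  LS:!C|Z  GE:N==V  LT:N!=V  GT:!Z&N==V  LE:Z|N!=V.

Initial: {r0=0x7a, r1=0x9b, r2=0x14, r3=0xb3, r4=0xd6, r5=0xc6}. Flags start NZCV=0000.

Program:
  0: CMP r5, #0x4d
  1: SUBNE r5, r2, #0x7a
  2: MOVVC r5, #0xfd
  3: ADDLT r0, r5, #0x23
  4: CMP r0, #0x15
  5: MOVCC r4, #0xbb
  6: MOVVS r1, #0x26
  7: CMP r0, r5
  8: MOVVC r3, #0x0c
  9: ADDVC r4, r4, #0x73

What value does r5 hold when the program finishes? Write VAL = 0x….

VAL = 0x9a

0: ✓ CMP  NZCV=0011
1: ✓ SUBNE  r5←0x9a
2: · MOVVC
3: ✓ ADDLT  r0←0xbd
4: ✓ CMP  NZCV=1010
5: · MOVCC
6: · MOVVS
7: ✓ CMP  NZCV=0010
8: ✓ MOVVC  r3←0x0c
9: ✓ ADDVC  r4←0x49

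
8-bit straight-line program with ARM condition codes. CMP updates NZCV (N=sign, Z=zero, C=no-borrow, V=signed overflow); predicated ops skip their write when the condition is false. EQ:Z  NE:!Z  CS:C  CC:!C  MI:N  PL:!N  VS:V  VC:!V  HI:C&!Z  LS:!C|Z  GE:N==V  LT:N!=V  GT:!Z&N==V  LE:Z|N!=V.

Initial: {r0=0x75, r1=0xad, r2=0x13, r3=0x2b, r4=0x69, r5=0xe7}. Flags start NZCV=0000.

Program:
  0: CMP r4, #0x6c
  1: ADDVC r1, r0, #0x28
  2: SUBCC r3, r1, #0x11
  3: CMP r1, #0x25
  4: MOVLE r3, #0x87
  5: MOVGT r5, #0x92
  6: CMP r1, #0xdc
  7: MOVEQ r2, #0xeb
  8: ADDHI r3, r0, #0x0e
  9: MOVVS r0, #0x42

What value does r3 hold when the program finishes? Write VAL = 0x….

VAL = 0x87

[0] flags=1000 → (cmp)
[1] flags=1000 VC?T → r1=0x9d
[2] flags=1000 CC?T → r3=0x8c
[3] flags=0011 → (cmp)
[4] flags=0011 LE?T → r3=0x87
[5] flags=0011 GT?F → skip
[6] flags=1000 → (cmp)
[7] flags=1000 EQ?F → skip
[8] flags=1000 HI?F → skip
[9] flags=1000 VS?F → skip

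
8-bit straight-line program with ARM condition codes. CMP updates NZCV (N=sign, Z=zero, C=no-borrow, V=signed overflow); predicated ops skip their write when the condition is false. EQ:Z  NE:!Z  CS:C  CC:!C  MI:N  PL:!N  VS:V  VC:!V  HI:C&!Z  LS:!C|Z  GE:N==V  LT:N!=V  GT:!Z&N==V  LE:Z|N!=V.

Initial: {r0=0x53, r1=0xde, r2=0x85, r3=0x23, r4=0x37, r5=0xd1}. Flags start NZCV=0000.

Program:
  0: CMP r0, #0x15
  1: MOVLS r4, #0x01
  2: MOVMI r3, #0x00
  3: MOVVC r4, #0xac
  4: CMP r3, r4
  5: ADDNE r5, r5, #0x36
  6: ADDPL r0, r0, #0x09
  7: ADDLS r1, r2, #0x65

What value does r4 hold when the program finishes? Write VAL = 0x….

VAL = 0xac

[0] flags=0010 → (cmp)
[1] flags=0010 LS?F → skip
[2] flags=0010 MI?F → skip
[3] flags=0010 VC?T → r4=0xac
[4] flags=0000 → (cmp)
[5] flags=0000 NE?T → r5=0x07
[6] flags=0000 PL?T → r0=0x5c
[7] flags=0000 LS?T → r1=0xea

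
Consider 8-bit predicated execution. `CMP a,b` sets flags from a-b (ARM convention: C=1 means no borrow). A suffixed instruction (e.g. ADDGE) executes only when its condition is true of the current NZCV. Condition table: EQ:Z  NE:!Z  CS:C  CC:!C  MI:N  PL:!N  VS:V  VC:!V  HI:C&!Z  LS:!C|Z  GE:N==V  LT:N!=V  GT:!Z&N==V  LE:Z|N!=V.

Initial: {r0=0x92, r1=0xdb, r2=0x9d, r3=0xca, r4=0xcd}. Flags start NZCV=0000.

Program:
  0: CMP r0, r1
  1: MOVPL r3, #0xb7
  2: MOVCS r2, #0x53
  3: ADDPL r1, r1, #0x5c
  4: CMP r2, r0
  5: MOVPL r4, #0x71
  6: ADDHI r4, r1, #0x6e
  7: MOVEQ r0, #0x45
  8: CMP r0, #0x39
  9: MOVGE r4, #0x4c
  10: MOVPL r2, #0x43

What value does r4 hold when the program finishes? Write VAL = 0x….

0: ✓ CMP  NZCV=1000
1: · MOVPL
2: · MOVCS
3: · ADDPL
4: ✓ CMP  NZCV=0010
5: ✓ MOVPL  r4←0x71
6: ✓ ADDHI  r4←0x49
7: · MOVEQ
8: ✓ CMP  NZCV=0011
9: · MOVGE
10: ✓ MOVPL  r2←0x43

VAL = 0x49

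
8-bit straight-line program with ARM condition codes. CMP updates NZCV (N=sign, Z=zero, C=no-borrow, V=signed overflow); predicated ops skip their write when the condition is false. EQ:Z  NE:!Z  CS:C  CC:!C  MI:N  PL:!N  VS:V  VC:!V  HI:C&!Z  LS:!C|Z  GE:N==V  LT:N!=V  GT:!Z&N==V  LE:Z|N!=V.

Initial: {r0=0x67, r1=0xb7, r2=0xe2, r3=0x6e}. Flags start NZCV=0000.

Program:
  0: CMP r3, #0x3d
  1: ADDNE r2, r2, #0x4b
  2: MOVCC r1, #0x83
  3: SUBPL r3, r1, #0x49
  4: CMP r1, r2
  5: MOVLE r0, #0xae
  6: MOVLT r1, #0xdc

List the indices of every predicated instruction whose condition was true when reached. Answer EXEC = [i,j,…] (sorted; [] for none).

EXEC = [1,3,5,6]

0: ✓ CMP  NZCV=0010
1: ✓ ADDNE  r2←0x2d
2: · MOVCC
3: ✓ SUBPL  r3←0x6e
4: ✓ CMP  NZCV=1010
5: ✓ MOVLE  r0←0xae
6: ✓ MOVLT  r1←0xdc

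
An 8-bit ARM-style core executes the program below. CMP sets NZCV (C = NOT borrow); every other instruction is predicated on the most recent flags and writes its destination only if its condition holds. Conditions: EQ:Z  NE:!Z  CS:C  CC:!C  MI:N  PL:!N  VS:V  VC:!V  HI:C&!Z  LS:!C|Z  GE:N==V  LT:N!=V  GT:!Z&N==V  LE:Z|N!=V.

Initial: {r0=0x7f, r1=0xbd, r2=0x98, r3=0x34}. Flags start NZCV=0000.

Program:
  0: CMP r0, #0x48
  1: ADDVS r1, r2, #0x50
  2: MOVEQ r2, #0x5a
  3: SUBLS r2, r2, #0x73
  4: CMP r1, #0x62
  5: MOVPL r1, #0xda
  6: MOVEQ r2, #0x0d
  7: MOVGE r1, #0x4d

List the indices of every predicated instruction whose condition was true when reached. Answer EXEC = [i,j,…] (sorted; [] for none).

0: ✓ CMP  NZCV=0010
1: · ADDVS
2: · MOVEQ
3: · SUBLS
4: ✓ CMP  NZCV=0011
5: ✓ MOVPL  r1←0xda
6: · MOVEQ
7: · MOVGE

EXEC = [5]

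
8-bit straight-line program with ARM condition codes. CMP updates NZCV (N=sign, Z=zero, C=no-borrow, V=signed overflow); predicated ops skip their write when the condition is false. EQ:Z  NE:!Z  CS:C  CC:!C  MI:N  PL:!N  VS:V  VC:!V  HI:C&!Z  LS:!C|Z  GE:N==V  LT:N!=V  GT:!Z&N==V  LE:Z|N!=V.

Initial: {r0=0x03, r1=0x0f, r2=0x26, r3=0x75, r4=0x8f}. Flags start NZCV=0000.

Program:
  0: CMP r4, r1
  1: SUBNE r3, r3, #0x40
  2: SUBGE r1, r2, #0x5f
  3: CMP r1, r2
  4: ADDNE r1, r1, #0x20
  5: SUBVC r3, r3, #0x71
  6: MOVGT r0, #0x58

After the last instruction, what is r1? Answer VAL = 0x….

VAL = 0x2f

[0] flags=1010 → (cmp)
[1] flags=1010 NE?T → r3=0x35
[2] flags=1010 GE?F → skip
[3] flags=1000 → (cmp)
[4] flags=1000 NE?T → r1=0x2f
[5] flags=1000 VC?T → r3=0xc4
[6] flags=1000 GT?F → skip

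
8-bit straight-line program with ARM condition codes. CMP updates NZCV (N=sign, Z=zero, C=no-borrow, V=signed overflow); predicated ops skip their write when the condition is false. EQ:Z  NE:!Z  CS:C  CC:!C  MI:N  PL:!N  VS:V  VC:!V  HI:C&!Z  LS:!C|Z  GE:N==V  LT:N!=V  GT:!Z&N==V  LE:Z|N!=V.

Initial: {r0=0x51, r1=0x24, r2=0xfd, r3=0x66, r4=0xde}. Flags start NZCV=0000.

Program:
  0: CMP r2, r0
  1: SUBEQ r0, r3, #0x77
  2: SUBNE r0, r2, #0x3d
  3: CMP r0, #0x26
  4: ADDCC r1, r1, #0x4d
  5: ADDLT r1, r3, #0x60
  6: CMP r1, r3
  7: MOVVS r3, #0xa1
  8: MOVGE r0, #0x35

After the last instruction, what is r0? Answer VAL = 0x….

VAL = 0xc0

0: ✓ CMP  NZCV=1010
1: · SUBEQ
2: ✓ SUBNE  r0←0xc0
3: ✓ CMP  NZCV=1010
4: · ADDCC
5: ✓ ADDLT  r1←0xc6
6: ✓ CMP  NZCV=0011
7: ✓ MOVVS  r3←0xa1
8: · MOVGE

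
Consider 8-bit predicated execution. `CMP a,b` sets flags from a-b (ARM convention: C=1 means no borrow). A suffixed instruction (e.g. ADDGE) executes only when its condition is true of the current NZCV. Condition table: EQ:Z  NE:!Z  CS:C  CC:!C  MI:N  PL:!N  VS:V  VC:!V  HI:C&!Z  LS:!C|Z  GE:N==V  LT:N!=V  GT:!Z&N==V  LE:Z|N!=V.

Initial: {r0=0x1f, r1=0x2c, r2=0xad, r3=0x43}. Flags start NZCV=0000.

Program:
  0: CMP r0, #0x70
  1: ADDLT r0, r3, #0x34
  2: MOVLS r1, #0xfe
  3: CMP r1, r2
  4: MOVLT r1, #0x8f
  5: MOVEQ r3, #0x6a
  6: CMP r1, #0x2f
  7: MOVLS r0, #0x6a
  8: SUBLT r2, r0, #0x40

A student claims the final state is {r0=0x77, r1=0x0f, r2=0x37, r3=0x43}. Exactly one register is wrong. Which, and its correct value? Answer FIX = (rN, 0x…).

FIX = (r1, 0xfe)

[0] flags=1000 → (cmp)
[1] flags=1000 LT?T → r0=0x77
[2] flags=1000 LS?T → r1=0xfe
[3] flags=0010 → (cmp)
[4] flags=0010 LT?F → skip
[5] flags=0010 EQ?F → skip
[6] flags=1010 → (cmp)
[7] flags=1010 LS?F → skip
[8] flags=1010 LT?T → r2=0x37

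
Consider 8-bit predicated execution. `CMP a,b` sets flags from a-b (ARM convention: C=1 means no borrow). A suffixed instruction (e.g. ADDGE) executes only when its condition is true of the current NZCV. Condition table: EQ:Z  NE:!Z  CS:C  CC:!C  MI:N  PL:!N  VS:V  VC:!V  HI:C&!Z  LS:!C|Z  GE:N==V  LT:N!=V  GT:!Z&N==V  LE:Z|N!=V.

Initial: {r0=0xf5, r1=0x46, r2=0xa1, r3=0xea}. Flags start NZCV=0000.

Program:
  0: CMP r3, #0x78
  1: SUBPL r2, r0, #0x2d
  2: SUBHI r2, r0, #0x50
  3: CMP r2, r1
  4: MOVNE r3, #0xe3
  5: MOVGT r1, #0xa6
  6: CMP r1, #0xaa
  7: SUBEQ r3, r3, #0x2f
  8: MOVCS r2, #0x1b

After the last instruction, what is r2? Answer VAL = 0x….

VAL = 0xa5

0: ✓ CMP  NZCV=0011
1: ✓ SUBPL  r2←0xc8
2: ✓ SUBHI  r2←0xa5
3: ✓ CMP  NZCV=0011
4: ✓ MOVNE  r3←0xe3
5: · MOVGT
6: ✓ CMP  NZCV=1001
7: · SUBEQ
8: · MOVCS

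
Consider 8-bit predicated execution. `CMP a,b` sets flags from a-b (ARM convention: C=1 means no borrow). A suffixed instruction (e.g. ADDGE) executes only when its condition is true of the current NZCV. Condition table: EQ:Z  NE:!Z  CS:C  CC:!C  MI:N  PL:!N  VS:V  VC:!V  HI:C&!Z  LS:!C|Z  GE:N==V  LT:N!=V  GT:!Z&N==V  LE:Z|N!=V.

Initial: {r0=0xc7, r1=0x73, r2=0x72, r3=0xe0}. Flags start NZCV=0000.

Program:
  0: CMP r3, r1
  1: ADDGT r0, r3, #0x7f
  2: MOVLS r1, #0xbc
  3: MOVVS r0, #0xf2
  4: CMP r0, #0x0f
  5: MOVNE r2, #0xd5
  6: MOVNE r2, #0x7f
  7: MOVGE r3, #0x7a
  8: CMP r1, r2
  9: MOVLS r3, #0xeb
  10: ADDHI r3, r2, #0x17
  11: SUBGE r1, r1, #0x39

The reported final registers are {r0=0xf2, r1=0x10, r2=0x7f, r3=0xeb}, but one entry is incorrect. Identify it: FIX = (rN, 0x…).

0: ✓ CMP  NZCV=0011
1: · ADDGT
2: · MOVLS
3: ✓ MOVVS  r0←0xf2
4: ✓ CMP  NZCV=1010
5: ✓ MOVNE  r2←0xd5
6: ✓ MOVNE  r2←0x7f
7: · MOVGE
8: ✓ CMP  NZCV=1000
9: ✓ MOVLS  r3←0xeb
10: · ADDHI
11: · SUBGE

FIX = (r1, 0x73)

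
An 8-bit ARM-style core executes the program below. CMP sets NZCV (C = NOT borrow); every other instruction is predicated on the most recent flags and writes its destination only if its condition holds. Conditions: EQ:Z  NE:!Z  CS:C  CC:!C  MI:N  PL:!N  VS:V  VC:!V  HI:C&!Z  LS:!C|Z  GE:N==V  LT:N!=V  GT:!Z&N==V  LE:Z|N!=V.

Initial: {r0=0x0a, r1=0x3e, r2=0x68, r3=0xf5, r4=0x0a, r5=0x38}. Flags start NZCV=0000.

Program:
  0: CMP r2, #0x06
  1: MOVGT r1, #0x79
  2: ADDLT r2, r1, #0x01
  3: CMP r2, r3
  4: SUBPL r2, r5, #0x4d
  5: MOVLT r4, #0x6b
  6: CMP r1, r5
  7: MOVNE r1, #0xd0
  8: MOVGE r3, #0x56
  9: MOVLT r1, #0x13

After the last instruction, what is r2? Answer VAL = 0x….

VAL = 0xeb

[0] flags=0010 → (cmp)
[1] flags=0010 GT?T → r1=0x79
[2] flags=0010 LT?F → skip
[3] flags=0000 → (cmp)
[4] flags=0000 PL?T → r2=0xeb
[5] flags=0000 LT?F → skip
[6] flags=0010 → (cmp)
[7] flags=0010 NE?T → r1=0xd0
[8] flags=0010 GE?T → r3=0x56
[9] flags=0010 LT?F → skip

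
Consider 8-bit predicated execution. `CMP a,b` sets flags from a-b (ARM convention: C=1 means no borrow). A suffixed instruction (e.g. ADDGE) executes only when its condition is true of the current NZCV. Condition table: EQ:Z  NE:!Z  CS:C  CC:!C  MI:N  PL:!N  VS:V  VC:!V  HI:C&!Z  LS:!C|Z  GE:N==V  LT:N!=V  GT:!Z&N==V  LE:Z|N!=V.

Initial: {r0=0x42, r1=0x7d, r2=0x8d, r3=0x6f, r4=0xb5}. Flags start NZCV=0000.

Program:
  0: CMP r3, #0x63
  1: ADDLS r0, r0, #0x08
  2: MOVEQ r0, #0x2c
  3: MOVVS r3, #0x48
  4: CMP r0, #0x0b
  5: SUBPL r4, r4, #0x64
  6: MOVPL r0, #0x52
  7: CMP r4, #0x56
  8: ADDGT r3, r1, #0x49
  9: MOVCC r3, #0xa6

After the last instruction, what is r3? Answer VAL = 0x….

[0] flags=0010 → (cmp)
[1] flags=0010 LS?F → skip
[2] flags=0010 EQ?F → skip
[3] flags=0010 VS?F → skip
[4] flags=0010 → (cmp)
[5] flags=0010 PL?T → r4=0x51
[6] flags=0010 PL?T → r0=0x52
[7] flags=1000 → (cmp)
[8] flags=1000 GT?F → skip
[9] flags=1000 CC?T → r3=0xa6

VAL = 0xa6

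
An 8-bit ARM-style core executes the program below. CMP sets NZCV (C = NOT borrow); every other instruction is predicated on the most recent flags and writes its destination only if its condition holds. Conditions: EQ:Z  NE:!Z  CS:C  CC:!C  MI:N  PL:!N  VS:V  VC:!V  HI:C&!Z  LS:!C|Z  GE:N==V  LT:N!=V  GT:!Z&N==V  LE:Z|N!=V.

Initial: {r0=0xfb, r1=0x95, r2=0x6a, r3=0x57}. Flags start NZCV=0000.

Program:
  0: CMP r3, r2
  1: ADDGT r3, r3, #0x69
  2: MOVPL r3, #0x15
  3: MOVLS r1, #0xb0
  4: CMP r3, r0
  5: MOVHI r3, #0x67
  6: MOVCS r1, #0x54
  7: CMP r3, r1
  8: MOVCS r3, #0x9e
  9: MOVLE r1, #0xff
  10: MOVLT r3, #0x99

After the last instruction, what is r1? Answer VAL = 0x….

VAL = 0xb0

0: ✓ CMP  NZCV=1000
1: · ADDGT
2: · MOVPL
3: ✓ MOVLS  r1←0xb0
4: ✓ CMP  NZCV=0000
5: · MOVHI
6: · MOVCS
7: ✓ CMP  NZCV=1001
8: · MOVCS
9: · MOVLE
10: · MOVLT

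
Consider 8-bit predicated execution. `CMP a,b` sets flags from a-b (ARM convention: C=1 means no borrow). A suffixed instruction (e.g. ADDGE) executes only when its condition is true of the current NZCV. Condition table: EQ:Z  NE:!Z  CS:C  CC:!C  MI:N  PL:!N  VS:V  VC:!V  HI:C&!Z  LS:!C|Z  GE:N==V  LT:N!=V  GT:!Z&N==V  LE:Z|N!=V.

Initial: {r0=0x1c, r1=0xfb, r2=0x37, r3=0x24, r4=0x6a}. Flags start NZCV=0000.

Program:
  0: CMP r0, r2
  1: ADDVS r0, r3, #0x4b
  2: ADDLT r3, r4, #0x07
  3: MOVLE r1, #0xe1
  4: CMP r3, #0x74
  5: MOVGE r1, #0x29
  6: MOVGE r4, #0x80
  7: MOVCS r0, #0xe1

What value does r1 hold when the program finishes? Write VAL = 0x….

[0] flags=1000 → (cmp)
[1] flags=1000 VS?F → skip
[2] flags=1000 LT?T → r3=0x71
[3] flags=1000 LE?T → r1=0xe1
[4] flags=1000 → (cmp)
[5] flags=1000 GE?F → skip
[6] flags=1000 GE?F → skip
[7] flags=1000 CS?F → skip

VAL = 0xe1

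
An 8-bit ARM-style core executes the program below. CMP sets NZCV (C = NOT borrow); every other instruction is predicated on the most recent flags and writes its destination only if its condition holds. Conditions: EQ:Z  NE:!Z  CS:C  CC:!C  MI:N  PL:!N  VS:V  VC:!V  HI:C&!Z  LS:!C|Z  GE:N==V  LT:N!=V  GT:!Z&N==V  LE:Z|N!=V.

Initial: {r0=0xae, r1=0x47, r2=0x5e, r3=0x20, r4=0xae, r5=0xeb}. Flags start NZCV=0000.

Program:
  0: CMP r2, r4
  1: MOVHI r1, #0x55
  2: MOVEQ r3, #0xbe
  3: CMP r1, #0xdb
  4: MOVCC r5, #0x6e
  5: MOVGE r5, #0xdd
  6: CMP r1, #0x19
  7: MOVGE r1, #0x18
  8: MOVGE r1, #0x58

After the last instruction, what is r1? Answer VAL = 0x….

VAL = 0x58

0: ✓ CMP  NZCV=1001
1: · MOVHI
2: · MOVEQ
3: ✓ CMP  NZCV=0000
4: ✓ MOVCC  r5←0x6e
5: ✓ MOVGE  r5←0xdd
6: ✓ CMP  NZCV=0010
7: ✓ MOVGE  r1←0x18
8: ✓ MOVGE  r1←0x58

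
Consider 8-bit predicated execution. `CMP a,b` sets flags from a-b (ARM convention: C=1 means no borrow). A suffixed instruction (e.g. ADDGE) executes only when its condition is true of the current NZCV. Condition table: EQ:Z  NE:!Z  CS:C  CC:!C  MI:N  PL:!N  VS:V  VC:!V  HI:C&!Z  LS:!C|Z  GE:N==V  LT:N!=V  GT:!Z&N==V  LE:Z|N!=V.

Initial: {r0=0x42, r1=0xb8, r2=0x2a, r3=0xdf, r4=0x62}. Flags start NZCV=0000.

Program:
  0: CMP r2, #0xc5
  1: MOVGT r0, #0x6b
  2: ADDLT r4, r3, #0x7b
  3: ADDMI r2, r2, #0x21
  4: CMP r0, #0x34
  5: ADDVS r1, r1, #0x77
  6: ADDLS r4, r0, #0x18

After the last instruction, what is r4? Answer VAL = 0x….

VAL = 0x62

[0] flags=0000 → (cmp)
[1] flags=0000 GT?T → r0=0x6b
[2] flags=0000 LT?F → skip
[3] flags=0000 MI?F → skip
[4] flags=0010 → (cmp)
[5] flags=0010 VS?F → skip
[6] flags=0010 LS?F → skip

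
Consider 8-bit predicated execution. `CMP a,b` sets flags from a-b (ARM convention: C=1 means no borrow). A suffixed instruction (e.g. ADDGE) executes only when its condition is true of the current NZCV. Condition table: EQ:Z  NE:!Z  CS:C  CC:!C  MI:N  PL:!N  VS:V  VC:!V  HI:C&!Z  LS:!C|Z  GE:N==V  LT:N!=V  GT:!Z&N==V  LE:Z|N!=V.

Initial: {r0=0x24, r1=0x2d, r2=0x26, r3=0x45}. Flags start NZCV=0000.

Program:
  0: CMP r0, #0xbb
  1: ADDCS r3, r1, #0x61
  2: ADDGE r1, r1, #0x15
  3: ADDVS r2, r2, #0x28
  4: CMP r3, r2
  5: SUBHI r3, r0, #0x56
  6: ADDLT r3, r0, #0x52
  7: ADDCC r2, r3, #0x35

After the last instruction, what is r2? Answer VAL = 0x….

0: ✓ CMP  NZCV=0000
1: · ADDCS
2: ✓ ADDGE  r1←0x42
3: · ADDVS
4: ✓ CMP  NZCV=0010
5: ✓ SUBHI  r3←0xce
6: · ADDLT
7: · ADDCC

VAL = 0x26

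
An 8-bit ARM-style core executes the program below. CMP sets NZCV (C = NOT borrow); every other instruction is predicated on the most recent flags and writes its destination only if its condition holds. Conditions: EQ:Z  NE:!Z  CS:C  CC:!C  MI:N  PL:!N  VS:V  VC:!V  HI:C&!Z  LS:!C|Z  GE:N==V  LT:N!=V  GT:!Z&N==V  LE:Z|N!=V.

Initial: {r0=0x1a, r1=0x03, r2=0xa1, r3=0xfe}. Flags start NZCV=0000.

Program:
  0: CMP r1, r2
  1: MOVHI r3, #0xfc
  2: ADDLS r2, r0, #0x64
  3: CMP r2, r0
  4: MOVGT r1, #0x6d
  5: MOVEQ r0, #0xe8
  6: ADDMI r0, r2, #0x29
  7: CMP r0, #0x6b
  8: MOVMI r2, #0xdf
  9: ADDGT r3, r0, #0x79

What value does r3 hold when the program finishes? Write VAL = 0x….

VAL = 0xfe

[0] flags=0000 → (cmp)
[1] flags=0000 HI?F → skip
[2] flags=0000 LS?T → r2=0x7e
[3] flags=0010 → (cmp)
[4] flags=0010 GT?T → r1=0x6d
[5] flags=0010 EQ?F → skip
[6] flags=0010 MI?F → skip
[7] flags=1000 → (cmp)
[8] flags=1000 MI?T → r2=0xdf
[9] flags=1000 GT?F → skip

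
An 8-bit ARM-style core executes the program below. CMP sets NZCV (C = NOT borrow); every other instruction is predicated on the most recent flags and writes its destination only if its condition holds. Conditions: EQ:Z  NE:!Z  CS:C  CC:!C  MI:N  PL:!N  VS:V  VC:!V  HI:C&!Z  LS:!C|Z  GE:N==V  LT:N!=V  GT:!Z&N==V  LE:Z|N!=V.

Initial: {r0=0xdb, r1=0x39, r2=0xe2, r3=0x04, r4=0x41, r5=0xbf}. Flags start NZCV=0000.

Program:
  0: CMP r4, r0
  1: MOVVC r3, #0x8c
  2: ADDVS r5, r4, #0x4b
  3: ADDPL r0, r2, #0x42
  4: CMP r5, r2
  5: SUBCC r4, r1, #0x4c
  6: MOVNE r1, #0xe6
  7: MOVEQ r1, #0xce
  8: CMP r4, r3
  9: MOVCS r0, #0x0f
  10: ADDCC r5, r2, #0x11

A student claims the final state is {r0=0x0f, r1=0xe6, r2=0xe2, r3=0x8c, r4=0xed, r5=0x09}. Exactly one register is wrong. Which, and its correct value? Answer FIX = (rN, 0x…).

[0] flags=0000 → (cmp)
[1] flags=0000 VC?T → r3=0x8c
[2] flags=0000 VS?F → skip
[3] flags=0000 PL?T → r0=0x24
[4] flags=1000 → (cmp)
[5] flags=1000 CC?T → r4=0xed
[6] flags=1000 NE?T → r1=0xe6
[7] flags=1000 EQ?F → skip
[8] flags=0010 → (cmp)
[9] flags=0010 CS?T → r0=0x0f
[10] flags=0010 CC?F → skip

FIX = (r5, 0xbf)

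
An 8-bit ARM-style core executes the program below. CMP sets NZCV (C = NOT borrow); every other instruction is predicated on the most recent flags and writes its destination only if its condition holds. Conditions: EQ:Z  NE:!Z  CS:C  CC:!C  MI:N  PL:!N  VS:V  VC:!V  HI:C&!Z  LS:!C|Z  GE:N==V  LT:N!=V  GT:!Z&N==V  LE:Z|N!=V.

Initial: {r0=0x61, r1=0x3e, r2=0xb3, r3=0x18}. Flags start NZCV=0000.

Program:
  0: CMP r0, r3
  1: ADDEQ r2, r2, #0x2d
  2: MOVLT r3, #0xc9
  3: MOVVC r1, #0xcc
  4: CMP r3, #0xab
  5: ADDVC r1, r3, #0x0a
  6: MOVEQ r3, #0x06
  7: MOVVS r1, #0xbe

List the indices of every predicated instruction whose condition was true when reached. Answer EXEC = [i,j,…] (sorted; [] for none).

0: ✓ CMP  NZCV=0010
1: · ADDEQ
2: · MOVLT
3: ✓ MOVVC  r1←0xcc
4: ✓ CMP  NZCV=0000
5: ✓ ADDVC  r1←0x22
6: · MOVEQ
7: · MOVVS

EXEC = [3,5]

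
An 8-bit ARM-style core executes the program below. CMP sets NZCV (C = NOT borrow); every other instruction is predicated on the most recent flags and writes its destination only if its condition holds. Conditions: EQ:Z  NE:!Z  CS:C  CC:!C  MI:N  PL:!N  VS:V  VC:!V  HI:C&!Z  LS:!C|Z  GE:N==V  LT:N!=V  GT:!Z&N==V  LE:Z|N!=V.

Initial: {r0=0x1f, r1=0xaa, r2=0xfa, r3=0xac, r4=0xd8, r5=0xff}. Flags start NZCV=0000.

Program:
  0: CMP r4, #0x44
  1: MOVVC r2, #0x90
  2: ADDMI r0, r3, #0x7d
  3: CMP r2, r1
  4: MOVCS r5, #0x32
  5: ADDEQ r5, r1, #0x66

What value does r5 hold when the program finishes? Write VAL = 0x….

[0] flags=1010 → (cmp)
[1] flags=1010 VC?T → r2=0x90
[2] flags=1010 MI?T → r0=0x29
[3] flags=1000 → (cmp)
[4] flags=1000 CS?F → skip
[5] flags=1000 EQ?F → skip

VAL = 0xff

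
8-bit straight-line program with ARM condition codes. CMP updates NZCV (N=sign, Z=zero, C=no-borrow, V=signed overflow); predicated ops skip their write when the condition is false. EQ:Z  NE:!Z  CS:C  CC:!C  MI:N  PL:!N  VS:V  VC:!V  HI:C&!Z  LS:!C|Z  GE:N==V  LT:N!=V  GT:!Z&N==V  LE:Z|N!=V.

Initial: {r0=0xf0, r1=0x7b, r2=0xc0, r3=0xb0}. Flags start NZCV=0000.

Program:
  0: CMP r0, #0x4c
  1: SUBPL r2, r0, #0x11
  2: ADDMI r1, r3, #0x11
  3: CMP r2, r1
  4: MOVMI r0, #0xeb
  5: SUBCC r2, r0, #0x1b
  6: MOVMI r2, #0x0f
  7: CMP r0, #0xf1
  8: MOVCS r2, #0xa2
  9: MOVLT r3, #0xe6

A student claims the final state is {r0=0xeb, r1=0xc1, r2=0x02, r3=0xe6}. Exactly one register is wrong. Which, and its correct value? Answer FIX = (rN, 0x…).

[0] flags=1010 → (cmp)
[1] flags=1010 PL?F → skip
[2] flags=1010 MI?T → r1=0xc1
[3] flags=1000 → (cmp)
[4] flags=1000 MI?T → r0=0xeb
[5] flags=1000 CC?T → r2=0xd0
[6] flags=1000 MI?T → r2=0x0f
[7] flags=1000 → (cmp)
[8] flags=1000 CS?F → skip
[9] flags=1000 LT?T → r3=0xe6

FIX = (r2, 0x0f)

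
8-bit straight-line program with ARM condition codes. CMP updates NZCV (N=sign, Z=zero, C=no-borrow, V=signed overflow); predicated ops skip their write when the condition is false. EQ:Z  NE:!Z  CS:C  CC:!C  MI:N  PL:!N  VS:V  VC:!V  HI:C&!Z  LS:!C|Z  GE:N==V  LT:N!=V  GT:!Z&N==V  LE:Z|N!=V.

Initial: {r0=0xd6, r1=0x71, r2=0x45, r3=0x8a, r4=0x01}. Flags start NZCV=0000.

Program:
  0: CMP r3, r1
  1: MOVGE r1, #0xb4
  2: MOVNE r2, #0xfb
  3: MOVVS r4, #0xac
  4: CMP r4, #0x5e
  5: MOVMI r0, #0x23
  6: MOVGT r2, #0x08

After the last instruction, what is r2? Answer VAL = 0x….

VAL = 0xfb

0: ✓ CMP  NZCV=0011
1: · MOVGE
2: ✓ MOVNE  r2←0xfb
3: ✓ MOVVS  r4←0xac
4: ✓ CMP  NZCV=0011
5: · MOVMI
6: · MOVGT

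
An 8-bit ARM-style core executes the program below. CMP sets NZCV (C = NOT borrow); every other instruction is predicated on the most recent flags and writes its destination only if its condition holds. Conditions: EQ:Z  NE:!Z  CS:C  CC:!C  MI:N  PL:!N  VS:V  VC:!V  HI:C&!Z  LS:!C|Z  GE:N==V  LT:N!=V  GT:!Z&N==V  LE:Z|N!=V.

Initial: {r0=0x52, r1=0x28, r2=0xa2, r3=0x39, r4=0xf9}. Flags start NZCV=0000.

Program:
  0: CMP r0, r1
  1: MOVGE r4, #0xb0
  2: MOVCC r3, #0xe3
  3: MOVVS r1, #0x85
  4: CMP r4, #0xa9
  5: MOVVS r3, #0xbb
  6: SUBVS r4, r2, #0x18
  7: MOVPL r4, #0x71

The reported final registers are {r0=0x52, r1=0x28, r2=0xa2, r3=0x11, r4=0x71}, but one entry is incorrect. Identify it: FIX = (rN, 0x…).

FIX = (r3, 0x39)

[0] flags=0010 → (cmp)
[1] flags=0010 GE?T → r4=0xb0
[2] flags=0010 CC?F → skip
[3] flags=0010 VS?F → skip
[4] flags=0010 → (cmp)
[5] flags=0010 VS?F → skip
[6] flags=0010 VS?F → skip
[7] flags=0010 PL?T → r4=0x71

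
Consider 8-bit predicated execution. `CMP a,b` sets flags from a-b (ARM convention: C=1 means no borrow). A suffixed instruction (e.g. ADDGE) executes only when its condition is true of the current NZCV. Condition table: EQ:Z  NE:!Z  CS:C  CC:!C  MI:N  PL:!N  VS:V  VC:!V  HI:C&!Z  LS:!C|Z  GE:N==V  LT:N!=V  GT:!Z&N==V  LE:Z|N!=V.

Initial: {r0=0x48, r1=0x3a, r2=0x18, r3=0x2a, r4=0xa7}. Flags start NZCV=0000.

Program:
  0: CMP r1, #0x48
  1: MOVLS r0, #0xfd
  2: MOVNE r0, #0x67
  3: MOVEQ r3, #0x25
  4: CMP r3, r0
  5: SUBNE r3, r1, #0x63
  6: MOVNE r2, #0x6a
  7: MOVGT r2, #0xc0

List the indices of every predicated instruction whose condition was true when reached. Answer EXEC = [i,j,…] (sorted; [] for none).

[0] flags=1000 → (cmp)
[1] flags=1000 LS?T → r0=0xfd
[2] flags=1000 NE?T → r0=0x67
[3] flags=1000 EQ?F → skip
[4] flags=1000 → (cmp)
[5] flags=1000 NE?T → r3=0xd7
[6] flags=1000 NE?T → r2=0x6a
[7] flags=1000 GT?F → skip

EXEC = [1,2,5,6]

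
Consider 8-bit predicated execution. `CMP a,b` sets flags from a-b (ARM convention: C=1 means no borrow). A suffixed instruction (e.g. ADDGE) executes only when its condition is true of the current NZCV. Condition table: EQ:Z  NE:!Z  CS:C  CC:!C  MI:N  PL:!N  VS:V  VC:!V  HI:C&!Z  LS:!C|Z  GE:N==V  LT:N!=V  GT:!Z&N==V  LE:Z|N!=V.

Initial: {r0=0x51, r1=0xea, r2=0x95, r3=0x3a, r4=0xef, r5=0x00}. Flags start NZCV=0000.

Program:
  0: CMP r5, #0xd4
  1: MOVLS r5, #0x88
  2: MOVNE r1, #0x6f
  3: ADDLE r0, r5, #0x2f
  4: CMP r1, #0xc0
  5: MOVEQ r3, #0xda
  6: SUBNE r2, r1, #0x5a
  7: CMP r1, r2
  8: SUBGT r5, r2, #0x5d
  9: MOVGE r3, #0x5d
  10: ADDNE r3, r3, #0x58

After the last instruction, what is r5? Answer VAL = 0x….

VAL = 0xb8

0: ✓ CMP  NZCV=0000
1: ✓ MOVLS  r5←0x88
2: ✓ MOVNE  r1←0x6f
3: · ADDLE
4: ✓ CMP  NZCV=1001
5: · MOVEQ
6: ✓ SUBNE  r2←0x15
7: ✓ CMP  NZCV=0010
8: ✓ SUBGT  r5←0xb8
9: ✓ MOVGE  r3←0x5d
10: ✓ ADDNE  r3←0xb5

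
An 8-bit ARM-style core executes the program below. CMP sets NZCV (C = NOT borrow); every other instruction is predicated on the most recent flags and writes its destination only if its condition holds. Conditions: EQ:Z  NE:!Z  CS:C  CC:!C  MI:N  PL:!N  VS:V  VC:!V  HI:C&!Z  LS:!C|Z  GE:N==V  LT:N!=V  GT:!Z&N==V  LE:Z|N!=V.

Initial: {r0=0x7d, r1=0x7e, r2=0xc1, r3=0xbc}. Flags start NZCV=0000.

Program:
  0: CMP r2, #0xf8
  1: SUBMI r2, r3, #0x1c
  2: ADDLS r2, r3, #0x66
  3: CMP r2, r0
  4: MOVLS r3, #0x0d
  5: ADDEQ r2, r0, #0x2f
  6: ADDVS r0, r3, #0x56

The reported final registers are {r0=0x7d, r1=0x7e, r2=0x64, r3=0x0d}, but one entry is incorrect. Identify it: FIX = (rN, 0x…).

0: ✓ CMP  NZCV=1000
1: ✓ SUBMI  r2←0xa0
2: ✓ ADDLS  r2←0x22
3: ✓ CMP  NZCV=1000
4: ✓ MOVLS  r3←0x0d
5: · ADDEQ
6: · ADDVS

FIX = (r2, 0x22)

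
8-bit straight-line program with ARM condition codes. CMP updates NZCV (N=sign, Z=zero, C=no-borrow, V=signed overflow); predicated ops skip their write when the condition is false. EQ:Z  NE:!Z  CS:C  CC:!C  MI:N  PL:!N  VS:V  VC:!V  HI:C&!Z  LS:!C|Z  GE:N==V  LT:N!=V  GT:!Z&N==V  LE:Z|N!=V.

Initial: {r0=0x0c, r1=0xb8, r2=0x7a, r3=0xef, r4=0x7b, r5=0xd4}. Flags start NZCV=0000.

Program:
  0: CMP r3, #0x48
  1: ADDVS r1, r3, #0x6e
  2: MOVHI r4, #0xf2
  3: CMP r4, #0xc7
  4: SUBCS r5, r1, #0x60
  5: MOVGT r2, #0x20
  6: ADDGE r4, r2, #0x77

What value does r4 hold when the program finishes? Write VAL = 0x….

VAL = 0x97

[0] flags=1010 → (cmp)
[1] flags=1010 VS?F → skip
[2] flags=1010 HI?T → r4=0xf2
[3] flags=0010 → (cmp)
[4] flags=0010 CS?T → r5=0x58
[5] flags=0010 GT?T → r2=0x20
[6] flags=0010 GE?T → r4=0x97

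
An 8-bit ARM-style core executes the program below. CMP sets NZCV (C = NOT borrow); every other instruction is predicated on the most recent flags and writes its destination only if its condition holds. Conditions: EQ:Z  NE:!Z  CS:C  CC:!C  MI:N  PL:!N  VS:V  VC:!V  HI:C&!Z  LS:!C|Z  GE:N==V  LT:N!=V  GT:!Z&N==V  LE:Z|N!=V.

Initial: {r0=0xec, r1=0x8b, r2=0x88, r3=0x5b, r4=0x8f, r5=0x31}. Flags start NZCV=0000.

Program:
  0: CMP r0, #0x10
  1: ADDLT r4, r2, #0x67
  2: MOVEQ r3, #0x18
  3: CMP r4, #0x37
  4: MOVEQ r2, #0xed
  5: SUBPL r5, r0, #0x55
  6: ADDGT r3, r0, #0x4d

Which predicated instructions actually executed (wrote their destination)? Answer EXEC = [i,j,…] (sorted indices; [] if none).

[0] flags=1010 → (cmp)
[1] flags=1010 LT?T → r4=0xef
[2] flags=1010 EQ?F → skip
[3] flags=1010 → (cmp)
[4] flags=1010 EQ?F → skip
[5] flags=1010 PL?F → skip
[6] flags=1010 GT?F → skip

EXEC = [1]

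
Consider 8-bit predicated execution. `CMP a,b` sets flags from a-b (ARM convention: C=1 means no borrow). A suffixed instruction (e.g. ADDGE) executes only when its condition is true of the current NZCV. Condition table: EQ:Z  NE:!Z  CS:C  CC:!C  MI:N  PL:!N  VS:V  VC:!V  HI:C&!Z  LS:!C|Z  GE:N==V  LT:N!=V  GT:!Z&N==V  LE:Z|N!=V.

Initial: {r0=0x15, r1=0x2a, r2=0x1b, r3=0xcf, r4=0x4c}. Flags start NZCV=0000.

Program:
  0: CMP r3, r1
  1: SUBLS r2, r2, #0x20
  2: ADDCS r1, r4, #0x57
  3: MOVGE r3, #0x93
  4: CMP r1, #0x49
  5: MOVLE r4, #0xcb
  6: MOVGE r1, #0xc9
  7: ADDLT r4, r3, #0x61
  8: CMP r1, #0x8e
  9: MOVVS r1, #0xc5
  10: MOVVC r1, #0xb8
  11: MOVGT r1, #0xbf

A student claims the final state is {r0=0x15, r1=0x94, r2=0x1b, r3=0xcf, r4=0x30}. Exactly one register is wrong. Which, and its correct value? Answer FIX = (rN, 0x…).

FIX = (r1, 0xbf)

[0] flags=1010 → (cmp)
[1] flags=1010 LS?F → skip
[2] flags=1010 CS?T → r1=0xa3
[3] flags=1010 GE?F → skip
[4] flags=0011 → (cmp)
[5] flags=0011 LE?T → r4=0xcb
[6] flags=0011 GE?F → skip
[7] flags=0011 LT?T → r4=0x30
[8] flags=0010 → (cmp)
[9] flags=0010 VS?F → skip
[10] flags=0010 VC?T → r1=0xb8
[11] flags=0010 GT?T → r1=0xbf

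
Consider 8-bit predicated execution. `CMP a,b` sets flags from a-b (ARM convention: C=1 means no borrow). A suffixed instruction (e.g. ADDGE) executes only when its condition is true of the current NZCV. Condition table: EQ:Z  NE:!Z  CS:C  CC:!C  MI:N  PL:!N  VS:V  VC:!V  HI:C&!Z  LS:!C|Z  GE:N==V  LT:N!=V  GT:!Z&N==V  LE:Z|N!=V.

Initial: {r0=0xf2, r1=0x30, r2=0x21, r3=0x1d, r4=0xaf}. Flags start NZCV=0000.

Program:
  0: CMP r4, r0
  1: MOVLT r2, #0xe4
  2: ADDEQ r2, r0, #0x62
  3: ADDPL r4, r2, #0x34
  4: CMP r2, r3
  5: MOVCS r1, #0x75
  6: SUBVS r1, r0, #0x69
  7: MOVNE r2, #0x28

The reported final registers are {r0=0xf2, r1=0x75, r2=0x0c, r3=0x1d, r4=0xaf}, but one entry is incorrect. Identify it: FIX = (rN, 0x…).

FIX = (r2, 0x28)

0: ✓ CMP  NZCV=1000
1: ✓ MOVLT  r2←0xe4
2: · ADDEQ
3: · ADDPL
4: ✓ CMP  NZCV=1010
5: ✓ MOVCS  r1←0x75
6: · SUBVS
7: ✓ MOVNE  r2←0x28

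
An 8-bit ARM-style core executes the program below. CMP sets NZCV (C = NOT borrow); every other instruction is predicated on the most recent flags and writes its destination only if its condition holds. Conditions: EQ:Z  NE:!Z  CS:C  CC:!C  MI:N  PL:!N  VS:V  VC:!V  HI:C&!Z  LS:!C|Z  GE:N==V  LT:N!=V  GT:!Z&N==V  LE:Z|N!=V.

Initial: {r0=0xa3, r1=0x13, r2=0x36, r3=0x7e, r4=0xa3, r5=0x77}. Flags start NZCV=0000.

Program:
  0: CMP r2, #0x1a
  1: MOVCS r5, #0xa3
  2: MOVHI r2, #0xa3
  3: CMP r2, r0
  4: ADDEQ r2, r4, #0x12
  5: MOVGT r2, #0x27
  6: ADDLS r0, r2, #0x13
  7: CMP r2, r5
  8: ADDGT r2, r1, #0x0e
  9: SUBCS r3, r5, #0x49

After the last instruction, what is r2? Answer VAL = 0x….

VAL = 0x21

[0] flags=0010 → (cmp)
[1] flags=0010 CS?T → r5=0xa3
[2] flags=0010 HI?T → r2=0xa3
[3] flags=0110 → (cmp)
[4] flags=0110 EQ?T → r2=0xb5
[5] flags=0110 GT?F → skip
[6] flags=0110 LS?T → r0=0xc8
[7] flags=0010 → (cmp)
[8] flags=0010 GT?T → r2=0x21
[9] flags=0010 CS?T → r3=0x5a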